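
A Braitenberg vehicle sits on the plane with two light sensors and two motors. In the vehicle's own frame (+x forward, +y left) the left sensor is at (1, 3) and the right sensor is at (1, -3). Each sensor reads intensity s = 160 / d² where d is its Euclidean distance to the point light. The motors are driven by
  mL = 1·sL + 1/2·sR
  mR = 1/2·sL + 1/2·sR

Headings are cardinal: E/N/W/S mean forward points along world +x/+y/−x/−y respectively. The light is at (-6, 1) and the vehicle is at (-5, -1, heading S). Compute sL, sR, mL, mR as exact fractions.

32/5 160/13 816/65 608/65

left sensor world pos  = (-2, -2); dL² = 25
right sensor world pos = (-8, -2); dR² = 13
sL = 160/25 = 32/5
sR = 160/13 = 160/13
mL = 1·sL + 1/2·sR = 816/65
mR = 1/2·sL + 1/2·sR = 608/65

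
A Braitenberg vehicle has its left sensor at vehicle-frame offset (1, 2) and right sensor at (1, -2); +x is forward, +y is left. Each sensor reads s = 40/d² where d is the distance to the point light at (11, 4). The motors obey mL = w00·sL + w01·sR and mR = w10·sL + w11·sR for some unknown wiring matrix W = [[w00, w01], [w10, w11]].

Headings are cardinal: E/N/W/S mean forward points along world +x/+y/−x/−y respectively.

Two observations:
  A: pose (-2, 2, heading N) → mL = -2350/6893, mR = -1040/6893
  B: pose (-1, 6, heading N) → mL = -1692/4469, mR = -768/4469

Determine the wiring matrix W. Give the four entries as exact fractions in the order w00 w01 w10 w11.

-1 -1/2 1 -1

obs A: pose=(-2,2,N) → sL=20/113, sR=20/61, mL=-2350/6893, mR=-1040/6893
obs B: pose=(-1,6,N) → sL=8/41, sR=40/109, mL=-1692/4469, mR=-768/4469
sensor matrix S = [[20/113, 20/61], [8/41, 40/109]]; det S = 30080/30804817
solve [mL_A; mL_B] = S·[w00; w01] and [mR_A; mR_B] = S·[w10; w11]:
  w00 = -1, w01 = -1/2, w10 = 1, w11 = -1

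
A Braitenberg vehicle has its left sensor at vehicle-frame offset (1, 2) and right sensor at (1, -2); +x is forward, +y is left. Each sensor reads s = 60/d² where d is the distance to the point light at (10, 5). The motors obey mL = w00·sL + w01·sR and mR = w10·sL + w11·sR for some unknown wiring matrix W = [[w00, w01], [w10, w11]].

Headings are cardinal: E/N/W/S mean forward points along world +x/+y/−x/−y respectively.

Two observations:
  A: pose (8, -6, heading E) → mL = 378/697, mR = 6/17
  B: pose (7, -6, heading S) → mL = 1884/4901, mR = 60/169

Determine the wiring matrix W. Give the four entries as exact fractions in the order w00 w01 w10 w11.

obs A: pose=(8,-6,E) → sL=30/41, sR=6/17, mL=378/697, mR=6/17
obs B: pose=(7,-6,S) → sL=12/29, sR=60/169, mL=1884/4901, mR=60/169
sensor matrix S = [[30/41, 6/17], [12/29, 60/169]]; det S = 388512/3415997
solve [mL_A; mL_B] = S·[w00; w01] and [mR_A; mR_B] = S·[w10; w11]:
  w00 = 1/2, w01 = 1/2, w10 = 0, w11 = 1

1/2 1/2 0 1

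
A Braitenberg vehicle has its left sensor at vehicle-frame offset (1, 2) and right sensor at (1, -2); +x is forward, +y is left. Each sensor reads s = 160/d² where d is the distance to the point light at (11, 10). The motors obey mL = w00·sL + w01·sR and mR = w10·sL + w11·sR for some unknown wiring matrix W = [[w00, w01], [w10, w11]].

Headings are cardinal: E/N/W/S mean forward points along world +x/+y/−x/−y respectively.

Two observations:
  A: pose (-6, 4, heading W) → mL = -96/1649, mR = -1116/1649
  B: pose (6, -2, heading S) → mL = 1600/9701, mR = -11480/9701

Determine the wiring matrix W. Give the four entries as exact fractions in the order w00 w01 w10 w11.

1 -1 -1/2 -1

obs A: pose=(-6,4,W) → sL=40/97, sR=8/17, mL=-96/1649, mR=-1116/1649
obs B: pose=(6,-2,S) → sL=80/89, sR=80/109, mL=1600/9701, mR=-11480/9701
sensor matrix S = [[40/97, 8/17], [80/89, 80/109]]; det S = -1925120/15996949
solve [mL_A; mL_B] = S·[w00; w01] and [mR_A; mR_B] = S·[w10; w11]:
  w00 = 1, w01 = -1, w10 = -1/2, w11 = -1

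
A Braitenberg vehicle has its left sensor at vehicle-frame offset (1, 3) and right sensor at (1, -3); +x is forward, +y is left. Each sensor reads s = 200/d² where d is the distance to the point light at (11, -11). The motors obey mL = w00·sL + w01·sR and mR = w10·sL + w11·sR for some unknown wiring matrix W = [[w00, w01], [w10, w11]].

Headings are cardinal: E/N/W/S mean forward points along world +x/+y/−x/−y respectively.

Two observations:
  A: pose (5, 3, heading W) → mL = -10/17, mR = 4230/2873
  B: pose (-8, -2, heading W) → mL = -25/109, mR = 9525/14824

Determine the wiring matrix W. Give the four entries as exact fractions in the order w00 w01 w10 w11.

obs A: pose=(5,3,W) → sL=20/17, sR=100/169, mL=-10/17, mR=4230/2873
obs B: pose=(-8,-2,W) → sL=50/109, sR=25/68, mL=-25/109, mR=9525/14824
sensor matrix S = [[20/17, 100/169], [50/109, 25/68]]; det S = 857625/5323669
solve [mL_A; mL_B] = S·[w00; w01] and [mR_A; mR_B] = S·[w10; w11]:
  w00 = -1/2, w01 = 0, w10 = 1, w11 = 1/2

-1/2 0 1 1/2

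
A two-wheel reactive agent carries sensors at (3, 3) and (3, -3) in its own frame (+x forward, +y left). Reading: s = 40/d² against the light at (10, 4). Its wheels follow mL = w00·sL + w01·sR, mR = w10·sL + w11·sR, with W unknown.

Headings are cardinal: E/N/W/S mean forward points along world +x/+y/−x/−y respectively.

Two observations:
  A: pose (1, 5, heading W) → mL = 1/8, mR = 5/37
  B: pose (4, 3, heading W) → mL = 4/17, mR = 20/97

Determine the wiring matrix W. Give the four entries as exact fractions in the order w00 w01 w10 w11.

obs A: pose=(1,5,W) → sL=10/37, sR=1/4, mL=1/8, mR=5/37
obs B: pose=(4,3,W) → sL=40/97, sR=8/17, mL=4/17, mR=20/97
sensor matrix S = [[10/37, 1/4], [40/97, 8/17]]; det S = 1470/61013
solve [mL_A; mL_B] = S·[w00; w01] and [mR_A; mR_B] = S·[w10; w11]:
  w00 = 0, w01 = 1/2, w10 = 1/2, w11 = 0

0 1/2 1/2 0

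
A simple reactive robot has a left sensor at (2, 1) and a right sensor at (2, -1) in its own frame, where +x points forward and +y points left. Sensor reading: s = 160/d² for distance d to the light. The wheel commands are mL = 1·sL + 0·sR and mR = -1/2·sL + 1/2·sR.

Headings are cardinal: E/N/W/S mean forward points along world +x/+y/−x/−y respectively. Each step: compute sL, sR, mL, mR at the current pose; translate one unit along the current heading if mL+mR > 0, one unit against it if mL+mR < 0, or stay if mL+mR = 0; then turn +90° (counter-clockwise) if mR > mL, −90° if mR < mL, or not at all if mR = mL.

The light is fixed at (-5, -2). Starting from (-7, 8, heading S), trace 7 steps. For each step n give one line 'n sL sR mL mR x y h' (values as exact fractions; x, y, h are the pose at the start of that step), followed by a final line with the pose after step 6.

n=0: pose=(-7,8,S); sL=32/13, sR=160/73; mL=32/13, mR=-128/949; mL+mR=2208/949 → advance +1; mR−mL=-2464/949 → turn -1·90°
n=1: pose=(-7,7,W); sL=2, sR=40/29; mL=2, mR=-9/29; mL+mR=49/29 → advance +1; mR−mL=-67/29 → turn -1·90°
n=2: pose=(-8,7,N); sL=160/137, sR=32/25; mL=160/137, mR=192/3425; mL+mR=4192/3425 → advance +1; mR−mL=-3808/3425 → turn -1·90°
n=3: pose=(-8,8,E); sL=80/61, sR=80/41; mL=80/61, mR=800/2501; mL+mR=4080/2501 → advance +1; mR−mL=-2480/2501 → turn -1·90°
n=4: pose=(-7,8,S); sL=32/13, sR=160/73; mL=32/13, mR=-128/949; mL+mR=2208/949 → advance +1; mR−mL=-2464/949 → turn -1·90°
n=5: pose=(-7,7,W); sL=2, sR=40/29; mL=2, mR=-9/29; mL+mR=49/29 → advance +1; mR−mL=-67/29 → turn -1·90°
n=6: pose=(-8,7,N); sL=160/137, sR=32/25; mL=160/137, mR=192/3425; mL+mR=4192/3425 → advance +1; mR−mL=-3808/3425 → turn -1·90°

0 32/13 160/73 32/13 -128/949 -7 8 S
1 2 40/29 2 -9/29 -7 7 W
2 160/137 32/25 160/137 192/3425 -8 7 N
3 80/61 80/41 80/61 800/2501 -8 8 E
4 32/13 160/73 32/13 -128/949 -7 8 S
5 2 40/29 2 -9/29 -7 7 W
6 160/137 32/25 160/137 192/3425 -8 7 N
final -8 8 E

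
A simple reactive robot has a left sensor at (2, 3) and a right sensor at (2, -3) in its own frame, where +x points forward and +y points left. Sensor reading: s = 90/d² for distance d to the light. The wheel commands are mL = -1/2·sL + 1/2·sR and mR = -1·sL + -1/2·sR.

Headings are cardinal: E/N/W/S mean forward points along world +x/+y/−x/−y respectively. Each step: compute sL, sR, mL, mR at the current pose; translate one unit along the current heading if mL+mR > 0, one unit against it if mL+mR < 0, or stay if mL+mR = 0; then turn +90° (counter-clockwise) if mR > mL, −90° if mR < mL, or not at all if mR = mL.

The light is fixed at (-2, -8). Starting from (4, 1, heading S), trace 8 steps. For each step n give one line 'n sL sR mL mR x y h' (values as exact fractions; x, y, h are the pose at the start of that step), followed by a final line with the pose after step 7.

n=0: pose=(4,1,S); sL=9/13, sR=45/29; mL=162/377, mR=-1107/754; mL+mR=-27/26 → advance -1; mR−mL=-1431/754 → turn -1·90°
n=1: pose=(4,2,W); sL=18/13, sR=18/37; mL=-216/481, mR=-783/481; mL+mR=-27/13 → advance -1; mR−mL=-567/481 → turn -1·90°
n=2: pose=(5,2,N); sL=9/16, sR=45/122; mL=-189/1952, mR=-729/976; mL+mR=-27/32 → advance -1; mR−mL=-1269/1952 → turn -1·90°
n=3: pose=(5,1,E); sL=2/5, sR=10/13; mL=12/65, mR=-51/65; mL+mR=-3/5 → advance -1; mR−mL=-63/65 → turn -1·90°
n=4: pose=(4,1,S); sL=9/13, sR=45/29; mL=162/377, mR=-1107/754; mL+mR=-27/26 → advance -1; mR−mL=-1431/754 → turn -1·90°
n=5: pose=(4,2,W); sL=18/13, sR=18/37; mL=-216/481, mR=-783/481; mL+mR=-27/13 → advance -1; mR−mL=-567/481 → turn -1·90°
n=6: pose=(5,2,N); sL=9/16, sR=45/122; mL=-189/1952, mR=-729/976; mL+mR=-27/32 → advance -1; mR−mL=-1269/1952 → turn -1·90°
n=7: pose=(5,1,E); sL=2/5, sR=10/13; mL=12/65, mR=-51/65; mL+mR=-3/5 → advance -1; mR−mL=-63/65 → turn -1·90°

0 9/13 45/29 162/377 -1107/754 4 1 S
1 18/13 18/37 -216/481 -783/481 4 2 W
2 9/16 45/122 -189/1952 -729/976 5 2 N
3 2/5 10/13 12/65 -51/65 5 1 E
4 9/13 45/29 162/377 -1107/754 4 1 S
5 18/13 18/37 -216/481 -783/481 4 2 W
6 9/16 45/122 -189/1952 -729/976 5 2 N
7 2/5 10/13 12/65 -51/65 5 1 E
final 4 1 S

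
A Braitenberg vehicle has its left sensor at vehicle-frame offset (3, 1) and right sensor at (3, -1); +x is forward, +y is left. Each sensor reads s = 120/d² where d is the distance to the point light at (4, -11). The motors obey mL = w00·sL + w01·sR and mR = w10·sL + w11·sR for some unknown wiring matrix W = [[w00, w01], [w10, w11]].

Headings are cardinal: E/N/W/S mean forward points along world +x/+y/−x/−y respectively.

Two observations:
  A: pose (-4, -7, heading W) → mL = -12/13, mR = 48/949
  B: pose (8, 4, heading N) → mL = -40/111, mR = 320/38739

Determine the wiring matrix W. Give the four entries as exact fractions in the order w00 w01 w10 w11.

obs A: pose=(-4,-7,W) → sL=12/13, sR=60/73, mL=-12/13, mR=48/949
obs B: pose=(8,4,N) → sL=40/111, sR=120/349, mL=-40/111, mR=320/38739
sensor matrix S = [[12/13, 60/73], [40/111, 120/349]]; det S = 259840/12254437
solve [mL_A; mL_B] = S·[w00; w01] and [mR_A; mR_B] = S·[w10; w11]:
  w00 = -1, w01 = 0, w10 = 1/2, w11 = -1/2

-1 0 1/2 -1/2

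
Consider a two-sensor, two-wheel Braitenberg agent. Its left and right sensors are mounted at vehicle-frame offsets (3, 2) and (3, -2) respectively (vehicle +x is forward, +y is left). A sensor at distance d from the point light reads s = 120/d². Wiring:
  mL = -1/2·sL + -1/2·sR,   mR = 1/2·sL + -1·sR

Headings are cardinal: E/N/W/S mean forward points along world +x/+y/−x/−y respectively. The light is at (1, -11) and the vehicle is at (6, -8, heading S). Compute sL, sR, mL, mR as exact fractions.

120/49 40/3 -1160/147 -1780/147

left sensor world pos  = (8, -11); dL² = 49
right sensor world pos = (4, -11); dR² = 9
sL = 120/49 = 120/49
sR = 120/9 = 40/3
mL = -1/2·sL + -1/2·sR = -1160/147
mR = 1/2·sL + -1·sR = -1780/147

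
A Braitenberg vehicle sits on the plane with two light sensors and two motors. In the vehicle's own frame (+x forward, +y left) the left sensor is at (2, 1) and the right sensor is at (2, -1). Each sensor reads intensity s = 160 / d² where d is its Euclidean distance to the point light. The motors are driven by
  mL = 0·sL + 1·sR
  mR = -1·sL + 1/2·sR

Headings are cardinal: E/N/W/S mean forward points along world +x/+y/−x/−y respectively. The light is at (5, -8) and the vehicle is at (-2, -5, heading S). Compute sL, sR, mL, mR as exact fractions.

left sensor world pos  = (-1, -7); dL² = 37
right sensor world pos = (-3, -7); dR² = 65
sL = 160/37 = 160/37
sR = 160/65 = 32/13
mL = 0·sL + 1·sR = 32/13
mR = -1·sL + 1/2·sR = -1488/481

160/37 32/13 32/13 -1488/481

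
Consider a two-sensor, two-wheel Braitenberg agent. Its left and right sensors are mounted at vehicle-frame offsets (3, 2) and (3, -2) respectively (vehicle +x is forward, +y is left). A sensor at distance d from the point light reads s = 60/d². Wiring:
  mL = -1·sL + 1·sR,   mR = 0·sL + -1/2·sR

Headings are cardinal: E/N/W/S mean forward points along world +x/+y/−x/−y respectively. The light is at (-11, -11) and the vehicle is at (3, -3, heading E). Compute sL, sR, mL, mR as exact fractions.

left sensor world pos  = (6, -1); dL² = 389
right sensor world pos = (6, -5); dR² = 325
sL = 60/389 = 60/389
sR = 60/325 = 12/65
mL = -1·sL + 1·sR = 768/25285
mR = 0·sL + -1/2·sR = -6/65

60/389 12/65 768/25285 -6/65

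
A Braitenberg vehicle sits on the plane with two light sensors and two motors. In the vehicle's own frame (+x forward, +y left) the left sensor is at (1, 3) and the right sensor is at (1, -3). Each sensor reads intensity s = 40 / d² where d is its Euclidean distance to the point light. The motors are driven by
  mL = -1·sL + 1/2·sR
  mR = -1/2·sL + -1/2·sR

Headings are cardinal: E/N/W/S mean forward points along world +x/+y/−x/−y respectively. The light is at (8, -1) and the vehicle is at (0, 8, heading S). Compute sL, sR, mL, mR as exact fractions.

40/89 8/37 -1124/3293 -1096/3293

left sensor world pos  = (3, 7); dL² = 89
right sensor world pos = (-3, 7); dR² = 185
sL = 40/89 = 40/89
sR = 40/185 = 8/37
mL = -1·sL + 1/2·sR = -1124/3293
mR = -1/2·sL + -1/2·sR = -1096/3293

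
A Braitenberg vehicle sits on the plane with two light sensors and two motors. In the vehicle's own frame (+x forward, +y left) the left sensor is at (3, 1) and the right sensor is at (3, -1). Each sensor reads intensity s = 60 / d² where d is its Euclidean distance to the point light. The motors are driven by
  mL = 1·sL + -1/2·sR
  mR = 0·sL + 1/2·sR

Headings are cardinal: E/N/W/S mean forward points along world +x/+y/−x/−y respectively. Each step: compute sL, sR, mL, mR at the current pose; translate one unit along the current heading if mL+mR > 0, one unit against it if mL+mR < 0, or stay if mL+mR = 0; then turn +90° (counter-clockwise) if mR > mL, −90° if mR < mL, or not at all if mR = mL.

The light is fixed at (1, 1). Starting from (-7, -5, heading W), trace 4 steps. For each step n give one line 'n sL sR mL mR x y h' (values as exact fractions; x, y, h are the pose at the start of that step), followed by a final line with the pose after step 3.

0 6/17 30/73 183/1241 15/73 -7 -5 W
1 12/29 60/181 1302/5249 30/181 -8 -5 S
2 15/52 1/3 19/156 1/6 -8 -6 W
3 60/181 60/221 7830/40001 30/221 -9 -6 S
final -9 -7 W

n=0: pose=(-7,-5,W); sL=6/17, sR=30/73; mL=183/1241, mR=15/73; mL+mR=6/17 → advance +1; mR−mL=72/1241 → turn +1·90°
n=1: pose=(-8,-5,S); sL=12/29, sR=60/181; mL=1302/5249, mR=30/181; mL+mR=12/29 → advance +1; mR−mL=-432/5249 → turn -1·90°
n=2: pose=(-8,-6,W); sL=15/52, sR=1/3; mL=19/156, mR=1/6; mL+mR=15/52 → advance +1; mR−mL=7/156 → turn +1·90°
n=3: pose=(-9,-6,S); sL=60/181, sR=60/221; mL=7830/40001, mR=30/221; mL+mR=60/181 → advance +1; mR−mL=-2400/40001 → turn -1·90°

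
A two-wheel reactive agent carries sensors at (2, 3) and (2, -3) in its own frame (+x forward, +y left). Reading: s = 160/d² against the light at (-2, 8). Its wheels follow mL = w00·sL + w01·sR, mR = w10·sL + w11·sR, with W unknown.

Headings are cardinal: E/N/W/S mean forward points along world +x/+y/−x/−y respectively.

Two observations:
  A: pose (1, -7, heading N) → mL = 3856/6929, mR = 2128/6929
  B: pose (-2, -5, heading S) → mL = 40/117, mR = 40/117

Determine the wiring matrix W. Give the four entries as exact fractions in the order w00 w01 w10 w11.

1 -1/2 -1/2 1

obs A: pose=(1,-7,N) → sL=160/169, sR=32/41, mL=3856/6929, mR=2128/6929
obs B: pose=(-2,-5,S) → sL=80/117, sR=80/117, mL=40/117, mR=40/117
sensor matrix S = [[160/169, 32/41], [80/117, 80/117]]; det S = 10240/90077
solve [mL_A; mL_B] = S·[w00; w01] and [mR_A; mR_B] = S·[w10; w11]:
  w00 = 1, w01 = -1/2, w10 = -1/2, w11 = 1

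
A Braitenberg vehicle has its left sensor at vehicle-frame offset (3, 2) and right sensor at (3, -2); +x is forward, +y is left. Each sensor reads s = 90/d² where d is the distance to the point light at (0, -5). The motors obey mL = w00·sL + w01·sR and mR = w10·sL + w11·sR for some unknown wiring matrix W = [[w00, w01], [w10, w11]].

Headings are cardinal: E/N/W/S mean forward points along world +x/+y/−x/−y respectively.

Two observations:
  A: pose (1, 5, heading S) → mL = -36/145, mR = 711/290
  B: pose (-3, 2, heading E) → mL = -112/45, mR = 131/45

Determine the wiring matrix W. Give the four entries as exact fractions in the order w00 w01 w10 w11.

1 -1 1 1/2

obs A: pose=(1,5,S) → sL=45/29, sR=9/5, mL=-36/145, mR=711/290
obs B: pose=(-3,2,E) → sL=10/9, sR=18/5, mL=-112/45, mR=131/45
sensor matrix S = [[45/29, 9/5], [10/9, 18/5]]; det S = 104/29
solve [mL_A; mL_B] = S·[w00; w01] and [mR_A; mR_B] = S·[w10; w11]:
  w00 = 1, w01 = -1, w10 = 1, w11 = 1/2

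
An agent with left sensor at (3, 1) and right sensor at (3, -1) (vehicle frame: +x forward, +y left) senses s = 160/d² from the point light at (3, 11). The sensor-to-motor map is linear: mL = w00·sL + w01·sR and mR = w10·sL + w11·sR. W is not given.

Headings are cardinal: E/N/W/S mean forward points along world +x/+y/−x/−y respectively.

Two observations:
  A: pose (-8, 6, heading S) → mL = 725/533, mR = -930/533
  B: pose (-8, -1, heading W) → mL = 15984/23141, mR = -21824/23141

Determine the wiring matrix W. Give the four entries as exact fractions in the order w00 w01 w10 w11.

1 1/2 -1 -1

obs A: pose=(-8,6,S) → sL=40/41, sR=10/13, mL=725/533, mR=-930/533
obs B: pose=(-8,-1,W) → sL=32/73, sR=160/317, mL=15984/23141, mR=-21824/23141
sensor matrix S = [[40/41, 10/13], [32/73, 160/317]]; det S = 1914560/12334153
solve [mL_A; mL_B] = S·[w00; w01] and [mR_A; mR_B] = S·[w10; w11]:
  w00 = 1, w01 = 1/2, w10 = -1, w11 = -1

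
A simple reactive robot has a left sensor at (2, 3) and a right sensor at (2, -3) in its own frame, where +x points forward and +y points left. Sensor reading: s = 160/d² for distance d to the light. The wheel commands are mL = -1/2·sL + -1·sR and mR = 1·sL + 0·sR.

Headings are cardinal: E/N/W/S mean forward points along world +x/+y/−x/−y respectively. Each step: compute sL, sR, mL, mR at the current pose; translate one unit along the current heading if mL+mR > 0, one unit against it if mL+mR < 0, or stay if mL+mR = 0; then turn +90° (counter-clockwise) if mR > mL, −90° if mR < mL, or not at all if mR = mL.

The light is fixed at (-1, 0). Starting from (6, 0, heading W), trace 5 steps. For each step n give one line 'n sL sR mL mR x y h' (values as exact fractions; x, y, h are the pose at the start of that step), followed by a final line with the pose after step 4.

n=0: pose=(6,0,W); sL=80/17, sR=80/17; mL=-120/17, mR=80/17; mL+mR=-40/17 → advance -1; mR−mL=200/17 → turn +1·90°
n=1: pose=(7,0,S); sL=32/25, sR=160/29; mL=-4464/725, mR=32/25; mL+mR=-3536/725 → advance -1; mR−mL=5392/725 → turn +1·90°
n=2: pose=(7,1,E); sL=40/29, sR=20/13; mL=-840/377, mR=40/29; mL+mR=-320/377 → advance -1; mR−mL=1360/377 → turn +1·90°
n=3: pose=(6,1,N); sL=32/5, sR=160/109; mL=-2544/545, mR=32/5; mL+mR=944/545 → advance +1; mR−mL=6032/545 → turn +1·90°
n=4: pose=(6,2,W); sL=80/13, sR=16/5; mL=-408/65, mR=80/13; mL+mR=-8/65 → advance -1; mR−mL=808/65 → turn +1·90°

0 80/17 80/17 -120/17 80/17 6 0 W
1 32/25 160/29 -4464/725 32/25 7 0 S
2 40/29 20/13 -840/377 40/29 7 1 E
3 32/5 160/109 -2544/545 32/5 6 1 N
4 80/13 16/5 -408/65 80/13 6 2 W
final 7 2 S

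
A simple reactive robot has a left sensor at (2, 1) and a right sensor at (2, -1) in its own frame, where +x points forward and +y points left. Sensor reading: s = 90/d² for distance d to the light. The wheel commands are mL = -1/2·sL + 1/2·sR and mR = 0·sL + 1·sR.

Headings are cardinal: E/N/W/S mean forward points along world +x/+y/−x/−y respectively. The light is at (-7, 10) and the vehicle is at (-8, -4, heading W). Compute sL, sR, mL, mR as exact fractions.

5/13 45/89 70/1157 45/89

left sensor world pos  = (-10, -5); dL² = 234
right sensor world pos = (-10, -3); dR² = 178
sL = 90/234 = 5/13
sR = 90/178 = 45/89
mL = -1/2·sL + 1/2·sR = 70/1157
mR = 0·sL + 1·sR = 45/89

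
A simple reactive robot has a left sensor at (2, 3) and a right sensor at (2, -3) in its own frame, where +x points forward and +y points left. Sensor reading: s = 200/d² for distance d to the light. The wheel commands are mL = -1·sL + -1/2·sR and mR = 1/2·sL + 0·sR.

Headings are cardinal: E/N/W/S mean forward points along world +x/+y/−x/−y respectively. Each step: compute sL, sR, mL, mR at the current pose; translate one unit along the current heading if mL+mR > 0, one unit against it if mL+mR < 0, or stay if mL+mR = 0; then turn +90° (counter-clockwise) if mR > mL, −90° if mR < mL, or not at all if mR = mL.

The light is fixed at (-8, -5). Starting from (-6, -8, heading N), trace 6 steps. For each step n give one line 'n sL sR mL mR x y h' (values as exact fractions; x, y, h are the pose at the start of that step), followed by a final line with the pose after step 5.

n=0: pose=(-6,-8,N); sL=100, sR=100/13; mL=-1350/13, mR=50; mL+mR=-700/13 → advance -1; mR−mL=2000/13 → turn +1·90°
n=1: pose=(-6,-9,W); sL=200/49, sR=200; mL=-5100/49, mR=100/49; mL+mR=-5000/49 → advance -1; mR−mL=5200/49 → turn +1·90°
n=2: pose=(-5,-9,S); sL=25/9, sR=50/9; mL=-50/9, mR=25/18; mL+mR=-25/6 → advance -1; mR−mL=125/18 → turn +1·90°
n=3: pose=(-5,-8,E); sL=8, sR=200/61; mL=-588/61, mR=4; mL+mR=-344/61 → advance -1; mR−mL=832/61 → turn +1·90°
n=4: pose=(-6,-8,N); sL=100, sR=100/13; mL=-1350/13, mR=50; mL+mR=-700/13 → advance -1; mR−mL=2000/13 → turn +1·90°
n=5: pose=(-6,-9,W); sL=200/49, sR=200; mL=-5100/49, mR=100/49; mL+mR=-5000/49 → advance -1; mR−mL=5200/49 → turn +1·90°

0 100 100/13 -1350/13 50 -6 -8 N
1 200/49 200 -5100/49 100/49 -6 -9 W
2 25/9 50/9 -50/9 25/18 -5 -9 S
3 8 200/61 -588/61 4 -5 -8 E
4 100 100/13 -1350/13 50 -6 -8 N
5 200/49 200 -5100/49 100/49 -6 -9 W
final -5 -9 S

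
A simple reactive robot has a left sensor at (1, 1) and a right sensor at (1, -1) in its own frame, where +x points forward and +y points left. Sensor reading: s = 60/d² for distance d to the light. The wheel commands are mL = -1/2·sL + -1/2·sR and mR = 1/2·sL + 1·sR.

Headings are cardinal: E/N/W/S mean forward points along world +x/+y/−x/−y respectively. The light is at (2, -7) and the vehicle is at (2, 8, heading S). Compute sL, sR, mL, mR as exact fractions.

60/197 60/197 -60/197 90/197

left sensor world pos  = (3, 7); dL² = 197
right sensor world pos = (1, 7); dR² = 197
sL = 60/197 = 60/197
sR = 60/197 = 60/197
mL = -1/2·sL + -1/2·sR = -60/197
mR = 1/2·sL + 1·sR = 90/197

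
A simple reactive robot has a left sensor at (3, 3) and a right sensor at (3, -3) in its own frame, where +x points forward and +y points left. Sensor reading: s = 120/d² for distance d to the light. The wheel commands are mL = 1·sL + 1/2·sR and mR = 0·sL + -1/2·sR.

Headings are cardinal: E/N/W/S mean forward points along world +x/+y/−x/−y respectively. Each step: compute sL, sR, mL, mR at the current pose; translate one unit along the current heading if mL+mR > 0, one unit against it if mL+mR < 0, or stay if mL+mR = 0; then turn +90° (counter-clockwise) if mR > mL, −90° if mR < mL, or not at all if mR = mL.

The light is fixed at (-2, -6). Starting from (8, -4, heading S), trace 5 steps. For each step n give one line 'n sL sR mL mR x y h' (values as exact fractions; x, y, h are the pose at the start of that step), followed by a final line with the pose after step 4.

n=0: pose=(8,-4,S); sL=12/17, sR=12/5; mL=162/85, mR=-6/5; mL+mR=12/17 → advance +1; mR−mL=-264/85 → turn -1·90°
n=1: pose=(8,-5,W); sL=120/53, sR=24/13; mL=2196/689, mR=-12/13; mL+mR=120/53 → advance +1; mR−mL=-2832/689 → turn -1·90°
n=2: pose=(7,-5,N); sL=30/13, sR=3/4; mL=279/104, mR=-3/8; mL+mR=30/13 → advance +1; mR−mL=-159/52 → turn -1·90°
n=3: pose=(7,-4,E); sL=120/169, sR=24/29; mL=5508/4901, mR=-12/29; mL+mR=120/169 → advance +1; mR−mL=-7536/4901 → turn -1·90°
n=4: pose=(8,-4,S); sL=12/17, sR=12/5; mL=162/85, mR=-6/5; mL+mR=12/17 → advance +1; mR−mL=-264/85 → turn -1·90°

0 12/17 12/5 162/85 -6/5 8 -4 S
1 120/53 24/13 2196/689 -12/13 8 -5 W
2 30/13 3/4 279/104 -3/8 7 -5 N
3 120/169 24/29 5508/4901 -12/29 7 -4 E
4 12/17 12/5 162/85 -6/5 8 -4 S
final 8 -5 W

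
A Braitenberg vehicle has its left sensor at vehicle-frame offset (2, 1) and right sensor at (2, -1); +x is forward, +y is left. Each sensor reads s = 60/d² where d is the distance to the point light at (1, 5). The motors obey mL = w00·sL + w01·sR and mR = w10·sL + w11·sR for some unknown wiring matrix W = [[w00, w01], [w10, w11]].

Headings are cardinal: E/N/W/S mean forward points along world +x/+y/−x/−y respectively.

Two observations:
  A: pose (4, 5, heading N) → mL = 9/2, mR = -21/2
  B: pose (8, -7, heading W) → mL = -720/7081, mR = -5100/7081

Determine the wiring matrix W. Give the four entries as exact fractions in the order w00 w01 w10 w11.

obs A: pose=(4,5,N) → sL=15/2, sR=3, mL=9/2, mR=-21/2
obs B: pose=(8,-7,W) → sL=30/97, sR=30/73, mL=-720/7081, mR=-5100/7081
sensor matrix S = [[15/2, 3], [30/97, 30/73]]; det S = 15255/7081
solve [mL_A; mL_B] = S·[w00; w01] and [mR_A; mR_B] = S·[w10; w11]:
  w00 = 1, w01 = -1, w10 = -1, w11 = -1

1 -1 -1 -1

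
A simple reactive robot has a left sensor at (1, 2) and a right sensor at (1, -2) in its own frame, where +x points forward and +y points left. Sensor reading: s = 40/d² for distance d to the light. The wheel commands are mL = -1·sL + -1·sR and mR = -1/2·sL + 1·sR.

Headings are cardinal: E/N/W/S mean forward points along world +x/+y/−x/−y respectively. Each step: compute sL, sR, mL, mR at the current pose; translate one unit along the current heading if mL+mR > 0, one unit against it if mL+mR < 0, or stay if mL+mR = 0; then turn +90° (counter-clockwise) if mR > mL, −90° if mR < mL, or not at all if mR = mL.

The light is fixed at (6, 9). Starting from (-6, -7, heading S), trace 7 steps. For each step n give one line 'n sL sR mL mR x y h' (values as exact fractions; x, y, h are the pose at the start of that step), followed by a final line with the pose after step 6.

0 40/389 8/97 -6992/37733 1172/37733 -6 -7 S
1 4/29 4/41 -280/1189 34/1189 -6 -6 E
2 40/421 40/317 -29520/133457 10500/133457 -7 -6 N
3 1/13 5/49 -114/637 81/1274 -7 -7 W
4 40/389 8/97 -6992/37733 1172/37733 -6 -7 S
5 4/29 4/41 -280/1189 34/1189 -6 -6 E
6 40/421 40/317 -29520/133457 10500/133457 -7 -6 N
final -7 -7 W

n=0: pose=(-6,-7,S); sL=40/389, sR=8/97; mL=-6992/37733, mR=1172/37733; mL+mR=-60/389 → advance -1; mR−mL=8164/37733 → turn +1·90°
n=1: pose=(-6,-6,E); sL=4/29, sR=4/41; mL=-280/1189, mR=34/1189; mL+mR=-6/29 → advance -1; mR−mL=314/1189 → turn +1·90°
n=2: pose=(-7,-6,N); sL=40/421, sR=40/317; mL=-29520/133457, mR=10500/133457; mL+mR=-60/421 → advance -1; mR−mL=40020/133457 → turn +1·90°
n=3: pose=(-7,-7,W); sL=1/13, sR=5/49; mL=-114/637, mR=81/1274; mL+mR=-3/26 → advance -1; mR−mL=309/1274 → turn +1·90°
n=4: pose=(-6,-7,S); sL=40/389, sR=8/97; mL=-6992/37733, mR=1172/37733; mL+mR=-60/389 → advance -1; mR−mL=8164/37733 → turn +1·90°
n=5: pose=(-6,-6,E); sL=4/29, sR=4/41; mL=-280/1189, mR=34/1189; mL+mR=-6/29 → advance -1; mR−mL=314/1189 → turn +1·90°
n=6: pose=(-7,-6,N); sL=40/421, sR=40/317; mL=-29520/133457, mR=10500/133457; mL+mR=-60/421 → advance -1; mR−mL=40020/133457 → turn +1·90°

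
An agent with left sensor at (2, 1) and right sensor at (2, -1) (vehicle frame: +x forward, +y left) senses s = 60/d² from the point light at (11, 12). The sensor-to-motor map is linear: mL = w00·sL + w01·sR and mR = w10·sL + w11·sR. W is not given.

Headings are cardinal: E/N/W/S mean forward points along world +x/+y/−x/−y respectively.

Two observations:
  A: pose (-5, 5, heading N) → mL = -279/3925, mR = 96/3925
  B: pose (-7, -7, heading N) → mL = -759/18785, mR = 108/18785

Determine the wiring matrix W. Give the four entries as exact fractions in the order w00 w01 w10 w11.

obs A: pose=(-5,5,N) → sL=30/157, sR=6/25, mL=-279/3925, mR=96/3925
obs B: pose=(-7,-7,N) → sL=6/65, sR=30/289, mL=-759/18785, mR=108/18785
sensor matrix S = [[30/157, 6/25], [6/65, 30/289]]; det S = -170928/73731125
solve [mL_A; mL_B] = S·[w00; w01] and [mR_A; mR_B] = S·[w10; w11]:
  w00 = -1, w01 = 1/2, w10 = -1/2, w11 = 1/2

-1 1/2 -1/2 1/2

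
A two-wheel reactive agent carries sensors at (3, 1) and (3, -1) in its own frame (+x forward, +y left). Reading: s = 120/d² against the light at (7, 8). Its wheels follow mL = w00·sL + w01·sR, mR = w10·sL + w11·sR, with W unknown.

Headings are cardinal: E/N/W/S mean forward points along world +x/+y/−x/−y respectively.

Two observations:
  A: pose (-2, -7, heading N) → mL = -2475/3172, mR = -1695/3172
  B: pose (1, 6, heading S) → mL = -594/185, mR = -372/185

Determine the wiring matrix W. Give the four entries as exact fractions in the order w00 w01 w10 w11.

obs A: pose=(-2,-7,N) → sL=30/61, sR=15/26, mL=-2475/3172, mR=-1695/3172
obs B: pose=(1,6,S) → sL=12/5, sR=60/37, mL=-594/185, mR=-372/185
sensor matrix S = [[30/61, 15/26], [12/5, 60/37]]; det S = -17226/29341
solve [mL_A; mL_B] = S·[w00; w01] and [mR_A; mR_B] = S·[w10; w11]:
  w00 = -1, w01 = -1/2, w10 = -1/2, w11 = -1/2

-1 -1/2 -1/2 -1/2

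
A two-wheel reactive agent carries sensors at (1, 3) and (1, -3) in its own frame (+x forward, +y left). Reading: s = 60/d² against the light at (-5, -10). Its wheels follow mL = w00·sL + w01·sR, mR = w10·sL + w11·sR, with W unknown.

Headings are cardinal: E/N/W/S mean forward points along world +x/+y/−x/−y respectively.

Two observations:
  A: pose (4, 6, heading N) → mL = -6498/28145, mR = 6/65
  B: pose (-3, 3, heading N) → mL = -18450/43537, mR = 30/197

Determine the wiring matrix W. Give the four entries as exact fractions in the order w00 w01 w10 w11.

obs A: pose=(4,6,N) → sL=12/65, sR=60/433, mL=-6498/28145, mR=6/65
obs B: pose=(-3,3,N) → sL=60/197, sR=60/221, mL=-18450/43537, mR=30/197
sensor matrix S = [[12/65, 60/433], [60/197, 60/221]]; det S = 1940544/245069773
solve [mL_A; mL_B] = S·[w00; w01] and [mR_A; mR_B] = S·[w10; w11]:
  w00 = -1/2, w01 = -1, w10 = 1/2, w11 = 0

-1/2 -1 1/2 0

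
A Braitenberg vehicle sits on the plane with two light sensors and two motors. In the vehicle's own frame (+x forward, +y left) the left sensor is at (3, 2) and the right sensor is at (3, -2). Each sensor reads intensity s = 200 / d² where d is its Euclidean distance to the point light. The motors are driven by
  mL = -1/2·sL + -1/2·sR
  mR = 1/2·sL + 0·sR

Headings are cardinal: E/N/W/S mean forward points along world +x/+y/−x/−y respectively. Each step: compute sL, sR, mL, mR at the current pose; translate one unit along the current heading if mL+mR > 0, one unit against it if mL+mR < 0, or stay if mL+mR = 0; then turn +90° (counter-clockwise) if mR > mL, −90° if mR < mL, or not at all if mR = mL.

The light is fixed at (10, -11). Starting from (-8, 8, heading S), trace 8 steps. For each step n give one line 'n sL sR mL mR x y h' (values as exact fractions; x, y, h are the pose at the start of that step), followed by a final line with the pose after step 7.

0 25/64 25/82 -1825/5248 25/128 -8 8 S
1 200/709 200/549 -125800/389241 100/709 -8 9 E
2 20/97 100/409 -8940/39673 10/97 -9 9 N
3 200/773 8/37 -6792/28601 100/773 -9 8 W
4 25/64 25/82 -1825/5248 25/128 -8 8 S
5 200/709 200/549 -125800/389241 100/709 -8 9 E
6 20/97 100/409 -8940/39673 10/97 -9 9 N
7 200/773 8/37 -6792/28601 100/773 -9 8 W
final -8 8 S

n=0: pose=(-8,8,S); sL=25/64, sR=25/82; mL=-1825/5248, mR=25/128; mL+mR=-25/164 → advance -1; mR−mL=1425/2624 → turn +1·90°
n=1: pose=(-8,9,E); sL=200/709, sR=200/549; mL=-125800/389241, mR=100/709; mL+mR=-100/549 → advance -1; mR−mL=180700/389241 → turn +1·90°
n=2: pose=(-9,9,N); sL=20/97, sR=100/409; mL=-8940/39673, mR=10/97; mL+mR=-50/409 → advance -1; mR−mL=13030/39673 → turn +1·90°
n=3: pose=(-9,8,W); sL=200/773, sR=8/37; mL=-6792/28601, mR=100/773; mL+mR=-4/37 → advance -1; mR−mL=10492/28601 → turn +1·90°
n=4: pose=(-8,8,S); sL=25/64, sR=25/82; mL=-1825/5248, mR=25/128; mL+mR=-25/164 → advance -1; mR−mL=1425/2624 → turn +1·90°
n=5: pose=(-8,9,E); sL=200/709, sR=200/549; mL=-125800/389241, mR=100/709; mL+mR=-100/549 → advance -1; mR−mL=180700/389241 → turn +1·90°
n=6: pose=(-9,9,N); sL=20/97, sR=100/409; mL=-8940/39673, mR=10/97; mL+mR=-50/409 → advance -1; mR−mL=13030/39673 → turn +1·90°
n=7: pose=(-9,8,W); sL=200/773, sR=8/37; mL=-6792/28601, mR=100/773; mL+mR=-4/37 → advance -1; mR−mL=10492/28601 → turn +1·90°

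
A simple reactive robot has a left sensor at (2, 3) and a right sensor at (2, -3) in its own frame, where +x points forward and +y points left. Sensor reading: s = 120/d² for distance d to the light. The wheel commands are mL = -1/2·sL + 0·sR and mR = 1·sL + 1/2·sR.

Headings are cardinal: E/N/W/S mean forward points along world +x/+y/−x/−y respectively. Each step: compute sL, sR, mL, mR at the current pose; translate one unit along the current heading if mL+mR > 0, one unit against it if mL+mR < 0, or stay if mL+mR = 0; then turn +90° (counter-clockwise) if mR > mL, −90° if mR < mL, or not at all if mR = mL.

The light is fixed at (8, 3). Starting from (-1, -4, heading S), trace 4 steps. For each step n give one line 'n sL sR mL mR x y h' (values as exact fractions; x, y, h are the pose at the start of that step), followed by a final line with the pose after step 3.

0 40/39 8/15 -20/39 84/65 -1 -4 S
1 60/37 12/17 -30/37 1242/629 -1 -5 E
2 120/157 120/61 -60/157 16740/9577 0 -5 N
3 3/5 30/29 -3/10 162/145 0 -4 W
final -1 -4 S

n=0: pose=(-1,-4,S); sL=40/39, sR=8/15; mL=-20/39, mR=84/65; mL+mR=152/195 → advance +1; mR−mL=352/195 → turn +1·90°
n=1: pose=(-1,-5,E); sL=60/37, sR=12/17; mL=-30/37, mR=1242/629; mL+mR=732/629 → advance +1; mR−mL=1752/629 → turn +1·90°
n=2: pose=(0,-5,N); sL=120/157, sR=120/61; mL=-60/157, mR=16740/9577; mL+mR=13080/9577 → advance +1; mR−mL=20400/9577 → turn +1·90°
n=3: pose=(0,-4,W); sL=3/5, sR=30/29; mL=-3/10, mR=162/145; mL+mR=237/290 → advance +1; mR−mL=411/290 → turn +1·90°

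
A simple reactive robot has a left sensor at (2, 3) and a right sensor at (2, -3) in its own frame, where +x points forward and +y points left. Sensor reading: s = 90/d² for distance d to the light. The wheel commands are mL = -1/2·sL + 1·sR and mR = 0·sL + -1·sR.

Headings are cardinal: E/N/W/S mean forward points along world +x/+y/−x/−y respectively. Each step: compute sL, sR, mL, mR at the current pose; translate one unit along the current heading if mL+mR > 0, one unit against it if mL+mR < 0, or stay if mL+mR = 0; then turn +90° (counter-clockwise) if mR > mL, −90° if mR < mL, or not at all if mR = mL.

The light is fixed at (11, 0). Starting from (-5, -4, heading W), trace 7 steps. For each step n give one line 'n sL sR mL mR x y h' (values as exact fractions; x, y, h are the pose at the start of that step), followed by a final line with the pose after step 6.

n=0: pose=(-5,-4,W); sL=90/373, sR=18/65; mL=3789/24245, mR=-18/65; mL+mR=-45/373 → advance -1; mR−mL=-10503/24245 → turn -1·90°
n=1: pose=(-4,-4,N); sL=45/164, sR=45/74; mL=5715/12136, mR=-45/74; mL+mR=-45/328 → advance -1; mR−mL=-13095/12136 → turn -1·90°
n=2: pose=(-4,-5,E); sL=90/173, sR=90/233; mL=5085/40309, mR=-90/233; mL+mR=-45/173 → advance -1; mR−mL=-20655/40309 → turn -1·90°
n=3: pose=(-5,-5,S); sL=45/109, sR=9/41; mL=117/8938, mR=-9/41; mL+mR=-45/218 → advance -1; mR−mL=-2079/8938 → turn -1·90°
n=4: pose=(-5,-4,W); sL=90/373, sR=18/65; mL=3789/24245, mR=-18/65; mL+mR=-45/373 → advance -1; mR−mL=-10503/24245 → turn -1·90°
n=5: pose=(-4,-4,N); sL=45/164, sR=45/74; mL=5715/12136, mR=-45/74; mL+mR=-45/328 → advance -1; mR−mL=-13095/12136 → turn -1·90°
n=6: pose=(-4,-5,E); sL=90/173, sR=90/233; mL=5085/40309, mR=-90/233; mL+mR=-45/173 → advance -1; mR−mL=-20655/40309 → turn -1·90°

0 90/373 18/65 3789/24245 -18/65 -5 -4 W
1 45/164 45/74 5715/12136 -45/74 -4 -4 N
2 90/173 90/233 5085/40309 -90/233 -4 -5 E
3 45/109 9/41 117/8938 -9/41 -5 -5 S
4 90/373 18/65 3789/24245 -18/65 -5 -4 W
5 45/164 45/74 5715/12136 -45/74 -4 -4 N
6 90/173 90/233 5085/40309 -90/233 -4 -5 E
final -5 -5 S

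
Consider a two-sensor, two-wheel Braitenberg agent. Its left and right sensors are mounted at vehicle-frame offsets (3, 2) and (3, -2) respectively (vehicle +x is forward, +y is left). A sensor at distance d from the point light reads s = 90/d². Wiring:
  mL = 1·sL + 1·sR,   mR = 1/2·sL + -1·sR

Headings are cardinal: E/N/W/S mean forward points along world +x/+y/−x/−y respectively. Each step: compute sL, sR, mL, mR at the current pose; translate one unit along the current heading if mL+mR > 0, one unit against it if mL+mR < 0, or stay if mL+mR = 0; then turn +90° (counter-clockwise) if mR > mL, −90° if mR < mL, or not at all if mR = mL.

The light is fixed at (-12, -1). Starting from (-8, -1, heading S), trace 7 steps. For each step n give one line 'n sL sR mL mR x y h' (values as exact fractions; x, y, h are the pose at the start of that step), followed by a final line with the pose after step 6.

0 2 90/13 116/13 -77/13 -8 -1 S
1 9 45 54 -81/2 -8 -2 W
2 18 90/29 612/29 171/29 -9 -2 N
3 9/4 9/4 9/2 -9/8 -9 -1 E
4 2 90/13 116/13 -77/13 -8 -1 S
5 9 45 54 -81/2 -8 -2 W
6 18 90/29 612/29 171/29 -9 -2 N
final -9 -1 E

n=0: pose=(-8,-1,S); sL=2, sR=90/13; mL=116/13, mR=-77/13; mL+mR=3 → advance +1; mR−mL=-193/13 → turn -1·90°
n=1: pose=(-8,-2,W); sL=9, sR=45; mL=54, mR=-81/2; mL+mR=27/2 → advance +1; mR−mL=-189/2 → turn -1·90°
n=2: pose=(-9,-2,N); sL=18, sR=90/29; mL=612/29, mR=171/29; mL+mR=27 → advance +1; mR−mL=-441/29 → turn -1·90°
n=3: pose=(-9,-1,E); sL=9/4, sR=9/4; mL=9/2, mR=-9/8; mL+mR=27/8 → advance +1; mR−mL=-45/8 → turn -1·90°
n=4: pose=(-8,-1,S); sL=2, sR=90/13; mL=116/13, mR=-77/13; mL+mR=3 → advance +1; mR−mL=-193/13 → turn -1·90°
n=5: pose=(-8,-2,W); sL=9, sR=45; mL=54, mR=-81/2; mL+mR=27/2 → advance +1; mR−mL=-189/2 → turn -1·90°
n=6: pose=(-9,-2,N); sL=18, sR=90/29; mL=612/29, mR=171/29; mL+mR=27 → advance +1; mR−mL=-441/29 → turn -1·90°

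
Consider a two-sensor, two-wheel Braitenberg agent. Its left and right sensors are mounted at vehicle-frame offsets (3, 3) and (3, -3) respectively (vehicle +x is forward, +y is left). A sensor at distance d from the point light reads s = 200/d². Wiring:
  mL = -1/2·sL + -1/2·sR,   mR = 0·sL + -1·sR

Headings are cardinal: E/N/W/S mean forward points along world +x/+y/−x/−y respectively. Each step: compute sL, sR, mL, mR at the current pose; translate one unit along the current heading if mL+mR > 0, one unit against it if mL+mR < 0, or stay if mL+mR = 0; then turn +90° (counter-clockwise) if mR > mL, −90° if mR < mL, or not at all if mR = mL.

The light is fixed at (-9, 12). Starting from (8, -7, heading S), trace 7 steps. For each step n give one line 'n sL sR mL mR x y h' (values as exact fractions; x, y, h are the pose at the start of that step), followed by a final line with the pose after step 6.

n=0: pose=(8,-7,S); sL=50/221, sR=5/17; mL=-115/442, mR=-5/17; mL+mR=-245/442 → advance -1; mR−mL=-15/442 → turn -1·90°
n=1: pose=(8,-6,W); sL=200/637, sR=200/421; mL=-105800/268177, mR=-200/421; mL+mR=-233200/268177 → advance -1; mR−mL=-21600/268177 → turn -1·90°
n=2: pose=(9,-6,N); sL=4/9, sR=100/333; mL=-124/333, mR=-100/333; mL+mR=-224/333 → advance -1; mR−mL=8/111 → turn +1·90°
n=3: pose=(9,-7,W); sL=200/709, sR=200/481; mL=-119000/341029, mR=-200/481; mL+mR=-260800/341029 → advance -1; mR−mL=-22800/341029 → turn -1·90°
n=4: pose=(10,-7,N); sL=25/64, sR=10/37; mL=-1565/4736, mR=-10/37; mL+mR=-2845/4736 → advance -1; mR−mL=285/4736 → turn +1·90°
n=5: pose=(10,-8,W); sL=40/157, sR=40/109; mL=-5320/17113, mR=-40/109; mL+mR=-11600/17113 → advance -1; mR−mL=-960/17113 → turn -1·90°
n=6: pose=(11,-8,N); sL=100/289, sR=100/409; mL=-34900/118201, mR=-100/409; mL+mR=-63800/118201 → advance -1; mR−mL=6000/118201 → turn +1·90°

0 50/221 5/17 -115/442 -5/17 8 -7 S
1 200/637 200/421 -105800/268177 -200/421 8 -6 W
2 4/9 100/333 -124/333 -100/333 9 -6 N
3 200/709 200/481 -119000/341029 -200/481 9 -7 W
4 25/64 10/37 -1565/4736 -10/37 10 -7 N
5 40/157 40/109 -5320/17113 -40/109 10 -8 W
6 100/289 100/409 -34900/118201 -100/409 11 -8 N
final 11 -9 W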